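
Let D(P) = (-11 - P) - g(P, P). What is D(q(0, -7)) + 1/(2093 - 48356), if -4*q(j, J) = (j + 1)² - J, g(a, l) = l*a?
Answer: -601420/46263 ≈ -13.000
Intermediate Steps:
g(a, l) = a*l
q(j, J) = -(1 + j)²/4 + J/4 (q(j, J) = -((j + 1)² - J)/4 = -((1 + j)² - J)/4 = -(1 + j)²/4 + J/4)
D(P) = -11 - P - P² (D(P) = (-11 - P) - P*P = (-11 - P) - P² = -11 - P - P²)
D(q(0, -7)) + 1/(2093 - 48356) = (-11 - (-(1 + 0)²/4 + (¼)*(-7)) - (-(1 + 0)²/4 + (¼)*(-7))²) + 1/(2093 - 48356) = (-11 - (-¼*1² - 7/4) - (-¼*1² - 7/4)²) + 1/(-46263) = (-11 - (-¼*1 - 7/4) - (-¼*1 - 7/4)²) - 1/46263 = (-11 - (-¼ - 7/4) - (-¼ - 7/4)²) - 1/46263 = (-11 - 1*(-2) - 1*(-2)²) - 1/46263 = (-11 + 2 - 1*4) - 1/46263 = (-11 + 2 - 4) - 1/46263 = -13 - 1/46263 = -601420/46263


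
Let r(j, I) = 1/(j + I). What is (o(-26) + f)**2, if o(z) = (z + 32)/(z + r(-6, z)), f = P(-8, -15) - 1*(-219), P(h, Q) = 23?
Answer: 40559543236/693889 ≈ 58453.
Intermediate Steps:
r(j, I) = 1/(I + j)
f = 242 (f = 23 - 1*(-219) = 23 + 219 = 242)
o(z) = (32 + z)/(z + 1/(-6 + z)) (o(z) = (z + 32)/(z + 1/(z - 6)) = (32 + z)/(z + 1/(-6 + z)))
(o(-26) + f)**2 = ((-6 - 26)*(32 - 26)/(1 - 26*(-6 - 26)) + 242)**2 = (-32*6/(1 - 26*(-32)) + 242)**2 = (-32*6/(1 + 832) + 242)**2 = (-32*6/833 + 242)**2 = ((1/833)*(-32)*6 + 242)**2 = (-192/833 + 242)**2 = (201394/833)**2 = 40559543236/693889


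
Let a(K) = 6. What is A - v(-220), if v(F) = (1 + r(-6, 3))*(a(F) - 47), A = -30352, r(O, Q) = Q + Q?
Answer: -30065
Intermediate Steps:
r(O, Q) = 2*Q
v(F) = -287 (v(F) = (1 + 2*3)*(6 - 47) = (1 + 6)*(-41) = 7*(-41) = -287)
A - v(-220) = -30352 - 1*(-287) = -30352 + 287 = -30065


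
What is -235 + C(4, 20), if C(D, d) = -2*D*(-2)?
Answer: -219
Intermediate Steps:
C(D, d) = 4*D
-235 + C(4, 20) = -235 + 4*4 = -235 + 16 = -219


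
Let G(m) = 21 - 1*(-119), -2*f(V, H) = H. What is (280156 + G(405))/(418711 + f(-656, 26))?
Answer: 15572/23261 ≈ 0.66945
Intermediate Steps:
f(V, H) = -H/2
G(m) = 140 (G(m) = 21 + 119 = 140)
(280156 + G(405))/(418711 + f(-656, 26)) = (280156 + 140)/(418711 - ½*26) = 280296/(418711 - 13) = 280296/418698 = 280296*(1/418698) = 15572/23261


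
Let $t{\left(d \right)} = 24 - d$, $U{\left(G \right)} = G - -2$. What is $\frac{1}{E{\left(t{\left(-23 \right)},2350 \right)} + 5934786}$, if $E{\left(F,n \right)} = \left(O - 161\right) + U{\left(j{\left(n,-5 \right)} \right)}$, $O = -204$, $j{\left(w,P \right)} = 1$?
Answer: $\frac{1}{5934424} \approx 1.6851 \cdot 10^{-7}$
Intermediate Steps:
$U{\left(G \right)} = 2 + G$ ($U{\left(G \right)} = G + 2 = 2 + G$)
$E{\left(F,n \right)} = -362$ ($E{\left(F,n \right)} = \left(-204 - 161\right) + \left(2 + 1\right) = -365 + 3 = -362$)
$\frac{1}{E{\left(t{\left(-23 \right)},2350 \right)} + 5934786} = \frac{1}{-362 + 5934786} = \frac{1}{5934424}$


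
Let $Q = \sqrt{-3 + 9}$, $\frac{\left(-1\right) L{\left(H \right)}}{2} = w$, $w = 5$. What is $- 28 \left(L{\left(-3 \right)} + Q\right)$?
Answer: $280 - 28 \sqrt{6} \approx 211.41$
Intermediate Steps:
$L{\left(H \right)} = -10$ ($L{\left(H \right)} = \left(-2\right) 5 = -10$)
$Q = \sqrt{6} \approx 2.4495$
$- 28 \left(L{\left(-3 \right)} + Q\right) = - 28 \left(-10 + \sqrt{6}\right) = 280 - 28 \sqrt{6}$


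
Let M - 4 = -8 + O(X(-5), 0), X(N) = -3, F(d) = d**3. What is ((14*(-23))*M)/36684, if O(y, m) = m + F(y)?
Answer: 4991/18342 ≈ 0.27211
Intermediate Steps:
O(y, m) = m + y**3
M = -31 (M = 4 + (-8 + (0 + (-3)**3)) = 4 + (-8 + (0 - 27)) = 4 + (-8 - 27) = 4 - 35 = -31)
((14*(-23))*M)/36684 = ((14*(-23))*(-31))/36684 = -322*(-31)*(1/36684) = 9982*(1/36684) = 4991/18342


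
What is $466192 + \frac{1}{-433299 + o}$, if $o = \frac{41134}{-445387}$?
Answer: $\frac{89968428076563237}{192985782847} \approx 4.6619 \cdot 10^{5}$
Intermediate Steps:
$o = - \frac{41134}{445387}$ ($o = 41134 \left(- \frac{1}{445387}\right) = - \frac{41134}{445387} \approx -0.092356$)
$466192 + \frac{1}{-433299 + o} = 466192 + \frac{1}{-433299 - \frac{41134}{445387}} = 466192 + \frac{1}{- \frac{192985782847}{445387}} = 466192 - \frac{445387}{192985782847} = \frac{89968428076563237}{192985782847}$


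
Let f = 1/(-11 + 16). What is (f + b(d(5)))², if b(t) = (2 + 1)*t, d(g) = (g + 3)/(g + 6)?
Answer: 17161/3025 ≈ 5.6731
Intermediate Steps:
f = ⅕ (f = 1/5 = ⅕ ≈ 0.20000)
d(g) = (3 + g)/(6 + g)
b(t) = 3*t
(f + b(d(5)))² = (⅕ + 3*((3 + 5)/(6 + 5)))² = (⅕ + 3*(8/11))² = (⅕ + 24/11)² = (131/55)² = 17161/3025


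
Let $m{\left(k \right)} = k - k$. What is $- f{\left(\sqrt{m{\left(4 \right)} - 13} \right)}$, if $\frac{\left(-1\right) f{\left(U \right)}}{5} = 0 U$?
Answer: $0$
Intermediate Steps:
$m{\left(k \right)} = 0$
$f{\left(U \right)} = 0$ ($f{\left(U \right)} = - 5 \cdot 0 U = \left(-5\right) 0 = 0$)
$- f{\left(\sqrt{m{\left(4 \right)} - 13} \right)} = \left(-1\right) 0 = 0$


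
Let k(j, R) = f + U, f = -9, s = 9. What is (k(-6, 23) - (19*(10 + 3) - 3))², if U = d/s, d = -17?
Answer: 5262436/81 ≈ 64968.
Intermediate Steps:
U = -17/9 ≈ -1.8889
k(j, R) = -98/9 (k(j, R) = -9 - 17/9 = -98/9)
(k(-6, 23) - (19*(10 + 3) - 3))² = (-98/9 - (19*(10 + 3) - 3))² = (-98/9 - (19*13 - 3))² = (-98/9 - (247 - 3))² = (-98/9 - 1*244)² = (-98/9 - 244)² = (-2294/9)² = 5262436/81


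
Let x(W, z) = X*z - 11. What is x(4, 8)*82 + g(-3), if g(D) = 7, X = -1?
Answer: -1551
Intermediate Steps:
x(W, z) = -11 - z (x(W, z) = -z - 11 = -11 - z)
x(4, 8)*82 + g(-3) = (-11 - 1*8)*82 + 7 = (-11 - 8)*82 + 7 = -19*82 + 7 = -1558 + 7 = -1551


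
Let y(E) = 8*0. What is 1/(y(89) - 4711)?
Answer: -1/4711 ≈ -0.00021227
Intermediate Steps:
y(E) = 0
1/(y(89) - 4711) = 1/(0 - 4711) = 1/(-4711) = -1/4711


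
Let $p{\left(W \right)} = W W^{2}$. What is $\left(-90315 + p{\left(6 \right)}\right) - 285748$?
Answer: $-375847$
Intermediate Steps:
$p{\left(W \right)} = W^{3}$
$\left(-90315 + p{\left(6 \right)}\right) - 285748 = \left(-90315 + 6^{3}\right) - 285748 = \left(-90315 + 216\right) - 285748 = -90099 - 285748 = -375847$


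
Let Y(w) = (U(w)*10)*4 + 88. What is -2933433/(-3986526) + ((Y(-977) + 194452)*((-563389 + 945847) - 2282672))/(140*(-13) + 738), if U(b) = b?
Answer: 196274793233168991/718903522 ≈ 2.7302e+8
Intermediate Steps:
Y(w) = 88 + 40*w (Y(w) = (w*10)*4 + 88 = (10*w)*4 + 88 = 40*w + 88 = 88 + 40*w)
-2933433/(-3986526) + ((Y(-977) + 194452)*((-563389 + 945847) - 2282672))/(140*(-13) + 738) = -2933433/(-3986526) + (((88 + 40*(-977)) + 194452)*((-563389 + 945847) - 2282672))/(140*(-13) + 738) = -2933433*(-1/3986526) + (((88 - 39080) + 194452)*(382458 - 2282672))/(-1820 + 738) = 977811/1328842 + ((-38992 + 194452)*(-1900214))/(-1082) = 977811/1328842 + (155460*(-1900214))*(-1/1082) = 977811/1328842 - 295407268440*(-1/1082) = 977811/1328842 + 147703634220/541 = 196274793233168991/718903522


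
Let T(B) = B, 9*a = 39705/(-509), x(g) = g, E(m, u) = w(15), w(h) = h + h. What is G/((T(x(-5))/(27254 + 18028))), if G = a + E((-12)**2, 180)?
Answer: -98337410/509 ≈ -1.9320e+5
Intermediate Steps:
w(h) = 2*h
E(m, u) = 30 (E(m, u) = 2*15 = 30)
a = -13235/1527 (a = (39705/(-509))/9 = (39705*(-1/509))/9 = (1/9)*(-39705/509) = -13235/1527 ≈ -8.6673)
G = 32575/1527 (G = -13235/1527 + 30 = 32575/1527 ≈ 21.333)
G/((T(x(-5))/(27254 + 18028))) = 32575/(1527*((-5/(27254 + 18028)))) = 32575/(1527*((-5/45282))) = 32575/(1527*((-5*1/45282))) = 32575/(1527*(-5/45282)) = (32575/1527)*(-45282/5) = -98337410/509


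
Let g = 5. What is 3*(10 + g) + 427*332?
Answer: 141809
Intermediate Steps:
3*(10 + g) + 427*332 = 3*(10 + 5) + 427*332 = 3*15 + 141764 = 45 + 141764 = 141809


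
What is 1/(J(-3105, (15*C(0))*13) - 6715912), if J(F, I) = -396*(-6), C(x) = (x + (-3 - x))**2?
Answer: -1/6713536 ≈ -1.4895e-7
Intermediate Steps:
C(x) = 9 (C(x) = (-3)**2 = 9)
J(F, I) = 2376
1/(J(-3105, (15*C(0))*13) - 6715912) = 1/(2376 - 6715912) = 1/(-6713536) = -1/6713536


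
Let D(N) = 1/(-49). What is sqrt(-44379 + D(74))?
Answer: 2*I*sqrt(543643)/7 ≈ 210.66*I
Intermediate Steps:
D(N) = -1/49
sqrt(-44379 + D(74)) = sqrt(-44379 - 1/49) = sqrt(-2174572/49) = 2*I*sqrt(543643)/7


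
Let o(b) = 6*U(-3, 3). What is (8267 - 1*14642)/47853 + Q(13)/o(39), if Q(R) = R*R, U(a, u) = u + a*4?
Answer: -936823/287118 ≈ -3.2629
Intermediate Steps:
U(a, u) = u + 4*a
o(b) = -54 (o(b) = 6*(3 + 4*(-3)) = 6*(3 - 12) = 6*(-9) = -54)
Q(R) = R**2
(8267 - 1*14642)/47853 + Q(13)/o(39) = (8267 - 1*14642)/47853 + 13**2/(-54) = (8267 - 14642)*(1/47853) + 169*(-1/54) = -6375*1/47853 - 169/54 = -2125/15951 - 169/54 = -936823/287118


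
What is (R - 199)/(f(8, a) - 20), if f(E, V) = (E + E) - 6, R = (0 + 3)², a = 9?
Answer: 19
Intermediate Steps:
R = 9 (R = 3² = 9)
f(E, V) = -6 + 2*E (f(E, V) = 2*E - 6 = -6 + 2*E)
(R - 199)/(f(8, a) - 20) = (9 - 199)/((-6 + 2*8) - 20) = -190/((-6 + 16) - 20) = -190/(10 - 20) = -190/(-10) = -190*(-⅒) = 19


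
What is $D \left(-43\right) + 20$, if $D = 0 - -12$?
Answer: $-496$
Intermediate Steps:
$D = 12$ ($D = 0 + 12 = 12$)
$D \left(-43\right) + 20 = 12 \left(-43\right) + 20 = -516 + 20 = -496$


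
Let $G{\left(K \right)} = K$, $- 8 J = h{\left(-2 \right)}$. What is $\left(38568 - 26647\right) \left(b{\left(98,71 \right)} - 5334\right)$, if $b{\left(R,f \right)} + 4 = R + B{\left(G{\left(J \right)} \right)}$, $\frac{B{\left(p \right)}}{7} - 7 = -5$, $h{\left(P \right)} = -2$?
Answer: $-62299146$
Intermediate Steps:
$J = \frac{1}{4}$ ($J = \left(- \frac{1}{8}\right) \left(-2\right) = \frac{1}{4} \approx 0.25$)
$B{\left(p \right)} = 14$ ($B{\left(p \right)} = 49 + 7 \left(-5\right) = 49 - 35 = 14$)
$b{\left(R,f \right)} = 10 + R$ ($b{\left(R,f \right)} = -4 + \left(R + 14\right) = -4 + \left(14 + R\right) = 10 + R$)
$\left(38568 - 26647\right) \left(b{\left(98,71 \right)} - 5334\right) = \left(38568 - 26647\right) \left(\left(10 + 98\right) - 5334\right) = 11921 \left(108 - 5334\right) = 11921 \left(-5226\right) = -62299146$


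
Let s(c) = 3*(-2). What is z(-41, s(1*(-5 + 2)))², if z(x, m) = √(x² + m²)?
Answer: 1717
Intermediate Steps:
s(c) = -6
z(x, m) = √(m² + x²)
z(-41, s(1*(-5 + 2)))² = (√((-6)² + (-41)²))² = (√(36 + 1681))² = (√1717)² = 1717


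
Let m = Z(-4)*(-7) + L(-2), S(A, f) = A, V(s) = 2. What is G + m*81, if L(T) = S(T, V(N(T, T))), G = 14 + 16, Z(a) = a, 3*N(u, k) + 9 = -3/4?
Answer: 2136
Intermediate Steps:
N(u, k) = -13/4 (N(u, k) = -3 + (-3/4)/3 = -3 + (-3*¼)/3 = -3 + (⅓)*(-¾) = -3 - ¼ = -13/4)
G = 30
L(T) = T
m = 26 (m = -4*(-7) - 2 = 28 - 2 = 26)
G + m*81 = 30 + 26*81 = 30 + 2106 = 2136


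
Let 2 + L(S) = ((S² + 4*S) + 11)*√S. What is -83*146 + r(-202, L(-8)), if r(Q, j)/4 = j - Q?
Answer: -11318 + 344*I*√2 ≈ -11318.0 + 486.49*I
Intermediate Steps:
L(S) = -2 + √S*(11 + S² + 4*S) (L(S) = -2 + ((S² + 4*S) + 11)*√S = -2 + (11 + S² + 4*S)*√S = -2 + √S*(11 + S² + 4*S))
r(Q, j) = -4*Q + 4*j (r(Q, j) = 4*(j - Q) = -4*Q + 4*j)
-83*146 + r(-202, L(-8)) = -83*146 + (-4*(-202) + 4*(-2 + (-8)^(5/2) + 4*(-8)^(3/2) + 11*√(-8))) = -12118 + (808 + 4*(-2 + 128*I*√2 + 4*(-16*I*√2) + 11*(2*I*√2))) = -12118 + (808 + 4*(-2 + 128*I*√2 - 64*I*√2 + 22*I*√2)) = -12118 + (808 + 4*(-2 + 86*I*√2)) = -12118 + (808 + (-8 + 344*I*√2)) = -12118 + (800 + 344*I*√2) = -11318 + 344*I*√2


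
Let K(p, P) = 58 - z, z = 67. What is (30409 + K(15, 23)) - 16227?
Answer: 14173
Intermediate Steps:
K(p, P) = -9 (K(p, P) = 58 - 1*67 = 58 - 67 = -9)
(30409 + K(15, 23)) - 16227 = (30409 - 9) - 16227 = 30400 - 16227 = 14173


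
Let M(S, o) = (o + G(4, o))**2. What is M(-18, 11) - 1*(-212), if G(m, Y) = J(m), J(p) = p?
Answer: 437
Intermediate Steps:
G(m, Y) = m
M(S, o) = (4 + o)**2 (M(S, o) = (o + 4)**2 = (4 + o)**2)
M(-18, 11) - 1*(-212) = (4 + 11)**2 - 1*(-212) = 15**2 + 212 = 225 + 212 = 437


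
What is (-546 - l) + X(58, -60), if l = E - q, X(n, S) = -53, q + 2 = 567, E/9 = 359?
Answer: -3265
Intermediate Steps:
E = 3231 (E = 9*359 = 3231)
q = 565 (q = -2 + 567 = 565)
l = 2666 (l = 3231 - 1*565 = 3231 - 565 = 2666)
(-546 - l) + X(58, -60) = (-546 - 1*2666) - 53 = (-546 - 2666) - 53 = -3212 - 53 = -3265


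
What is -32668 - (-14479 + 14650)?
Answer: -32839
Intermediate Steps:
-32668 - (-14479 + 14650) = -32668 - 1*171 = -32668 - 171 = -32839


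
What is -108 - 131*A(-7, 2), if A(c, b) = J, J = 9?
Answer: -1287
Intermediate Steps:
A(c, b) = 9
-108 - 131*A(-7, 2) = -108 - 131*9 = -108 - 1179 = -1287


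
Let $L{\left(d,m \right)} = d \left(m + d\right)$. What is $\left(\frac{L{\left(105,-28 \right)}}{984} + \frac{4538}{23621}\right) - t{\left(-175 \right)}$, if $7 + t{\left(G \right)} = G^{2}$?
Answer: $- \frac{237153564125}{7747688} \approx -30610.0$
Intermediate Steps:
$L{\left(d,m \right)} = d \left(d + m\right)$
$t{\left(G \right)} = -7 + G^{2}$
$\left(\frac{L{\left(105,-28 \right)}}{984} + \frac{4538}{23621}\right) - t{\left(-175 \right)} = \left(\frac{105 \left(105 - 28\right)}{984} + \frac{4538}{23621}\right) - \left(-7 + \left(-175\right)^{2}\right) = \left(105 \cdot 77 \cdot \frac{1}{984} + 4538 \cdot \frac{1}{23621}\right) - \left(-7 + 30625\right) = \left(8085 \cdot \frac{1}{984} + \frac{4538}{23621}\right) - 30618 = \left(\frac{2695}{328} + \frac{4538}{23621}\right) - 30618 = \frac{65147059}{7747688} - 30618 = - \frac{237153564125}{7747688}$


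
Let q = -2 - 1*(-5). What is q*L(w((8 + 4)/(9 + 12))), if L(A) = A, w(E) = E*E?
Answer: 48/49 ≈ 0.97959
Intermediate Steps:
w(E) = E²
q = 3 (q = -2 + 5 = 3)
q*L(w((8 + 4)/(9 + 12))) = 3*((8 + 4)/(9 + 12))² = 3*(12/21)² = 3*(12*(1/21))² = 3*(4/7)² = 3*(16/49) = 48/49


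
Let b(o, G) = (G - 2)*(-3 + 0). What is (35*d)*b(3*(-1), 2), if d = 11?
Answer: 0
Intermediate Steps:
b(o, G) = 6 - 3*G (b(o, G) = (-2 + G)*(-3) = 6 - 3*G)
(35*d)*b(3*(-1), 2) = (35*11)*(6 - 3*2) = 385*(6 - 6) = 385*0 = 0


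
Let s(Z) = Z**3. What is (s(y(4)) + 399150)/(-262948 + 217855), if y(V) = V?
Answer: -399214/45093 ≈ -8.8531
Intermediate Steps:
(s(y(4)) + 399150)/(-262948 + 217855) = (4**3 + 399150)/(-262948 + 217855) = (64 + 399150)/(-45093) = 399214*(-1/45093) = -399214/45093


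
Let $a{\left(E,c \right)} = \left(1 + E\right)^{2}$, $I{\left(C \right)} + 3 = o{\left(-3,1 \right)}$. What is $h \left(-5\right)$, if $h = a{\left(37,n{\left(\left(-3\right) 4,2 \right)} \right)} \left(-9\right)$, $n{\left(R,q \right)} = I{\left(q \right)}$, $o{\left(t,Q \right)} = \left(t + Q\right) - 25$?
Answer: $64980$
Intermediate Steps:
$o{\left(t,Q \right)} = -25 + Q + t$ ($o{\left(t,Q \right)} = \left(Q + t\right) - 25 = -25 + Q + t$)
$I{\left(C \right)} = -30$ ($I{\left(C \right)} = -3 - 27 = -30$)
$n{\left(R,q \right)} = -30$
$h = -12996$ ($h = \left(1 + 37\right)^{2} \left(-9\right) = 38^{2} \left(-9\right) = 1444 \left(-9\right) = -12996$)
$h \left(-5\right) = \left(-12996\right) \left(-5\right) = 64980$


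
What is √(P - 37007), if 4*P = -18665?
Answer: I*√166693/2 ≈ 204.14*I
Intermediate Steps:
P = -18665/4 (P = (¼)*(-18665) = -18665/4 ≈ -4666.3)
√(P - 37007) = √(-18665/4 - 37007) = √(-166693/4) = I*√166693/2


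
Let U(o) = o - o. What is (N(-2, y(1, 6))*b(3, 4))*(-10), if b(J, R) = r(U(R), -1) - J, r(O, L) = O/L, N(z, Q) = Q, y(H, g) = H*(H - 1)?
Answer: 0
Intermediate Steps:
U(o) = 0
y(H, g) = H*(-1 + H)
b(J, R) = -J (b(J, R) = 0/(-1) - J = 0*(-1) - J = 0 - J = -J)
(N(-2, y(1, 6))*b(3, 4))*(-10) = ((1*(-1 + 1))*(-1*3))*(-10) = ((1*0)*(-3))*(-10) = (0*(-3))*(-10) = 0*(-10) = 0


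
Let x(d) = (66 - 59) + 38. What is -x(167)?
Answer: -45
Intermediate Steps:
x(d) = 45 (x(d) = 7 + 38 = 45)
-x(167) = -1*45 = -45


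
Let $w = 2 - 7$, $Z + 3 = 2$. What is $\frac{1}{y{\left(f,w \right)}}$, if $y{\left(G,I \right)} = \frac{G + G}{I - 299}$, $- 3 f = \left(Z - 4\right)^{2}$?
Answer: $\frac{456}{25} \approx 18.24$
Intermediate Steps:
$Z = -1$ ($Z = -3 + 2 = -1$)
$f = - \frac{25}{3}$ ($f = - \frac{\left(-1 - 4\right)^{2}}{3} = - \frac{\left(-5\right)^{2}}{3} = \left(- \frac{1}{3}\right) 25 = - \frac{25}{3} \approx -8.3333$)
$w = -5$ ($w = 2 - 7 = -5$)
$y{\left(G,I \right)} = \frac{2 G}{-299 + I}$
$\frac{1}{y{\left(f,w \right)}} = \frac{1}{2 \left(- \frac{25}{3}\right) \frac{1}{-299 - 5}} = \frac{1}{2 \left(- \frac{25}{3}\right) \frac{1}{-304}} = \frac{1}{2 \left(- \frac{25}{3}\right) \left(- \frac{1}{304}\right)} = \frac{1}{\frac{25}{456}} = \frac{456}{25}$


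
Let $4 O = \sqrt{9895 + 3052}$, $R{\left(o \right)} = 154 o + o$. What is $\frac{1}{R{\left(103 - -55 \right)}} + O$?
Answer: $\frac{1}{24490} + \frac{11 \sqrt{107}}{4} \approx 28.446$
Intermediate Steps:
$R{\left(o \right)} = 155 o$
$O = \frac{11 \sqrt{107}}{4}$ ($O = \frac{\sqrt{9895 + 3052}}{4} = \frac{\sqrt{12947}}{4} = \frac{11 \sqrt{107}}{4} \approx 28.446$)
$\frac{1}{R{\left(103 - -55 \right)}} + O = \frac{1}{155 \left(103 - -55\right)} + \frac{11 \sqrt{107}}{4} = \frac{1}{155 \left(103 + 55\right)} + \frac{11 \sqrt{107}}{4} = \frac{1}{155 \cdot 158} + \frac{11 \sqrt{107}}{4} = \frac{1}{24490} + \frac{11 \sqrt{107}}{4}$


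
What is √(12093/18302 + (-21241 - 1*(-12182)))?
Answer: 5*I*√121368413558/18302 ≈ 95.175*I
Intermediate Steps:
√(12093/18302 + (-21241 - 1*(-12182))) = √(12093*(1/18302) + (-21241 + 12182)) = √(12093/18302 - 9059) = √(-165785725/18302) = 5*I*√121368413558/18302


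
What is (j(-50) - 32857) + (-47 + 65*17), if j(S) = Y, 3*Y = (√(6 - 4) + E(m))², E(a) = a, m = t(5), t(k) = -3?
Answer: -31799 + (3 - √2)²/3 ≈ -31798.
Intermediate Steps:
m = -3
Y = (-3 + √2)²/3 (Y = (√(6 - 4) - 3)²/3 = (√2 - 3)²/3 = (-3 + √2)²/3 ≈ 0.83824)
j(S) = (3 - √2)²/3
(j(-50) - 32857) + (-47 + 65*17) = ((3 - √2)²/3 - 32857) + (-47 + 65*17) = (-32857 + (3 - √2)²/3) + (-47 + 1105) = (-32857 + (3 - √2)²/3) + 1058 = -31799 + (3 - √2)²/3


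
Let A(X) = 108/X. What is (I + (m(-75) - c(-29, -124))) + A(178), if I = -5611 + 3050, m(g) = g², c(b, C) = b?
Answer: 275331/89 ≈ 3093.6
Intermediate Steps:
I = -2561
(I + (m(-75) - c(-29, -124))) + A(178) = (-2561 + ((-75)² - 1*(-29))) + 108/178 = (-2561 + (5625 + 29)) + 108*(1/178) = (-2561 + 5654) + 54/89 = 3093 + 54/89 = 275331/89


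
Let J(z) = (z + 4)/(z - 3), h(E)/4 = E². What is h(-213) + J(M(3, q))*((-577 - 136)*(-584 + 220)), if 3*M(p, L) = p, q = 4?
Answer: -467354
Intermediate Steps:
M(p, L) = p/3
h(E) = 4*E²
J(z) = (4 + z)/(-3 + z)
h(-213) + J(M(3, q))*((-577 - 136)*(-584 + 220)) = 4*(-213)² + ((4 + (⅓)*3)/(-3 + (⅓)*3))*((-577 - 136)*(-584 + 220)) = 4*45369 + ((4 + 1)/(-3 + 1))*(-713*(-364)) = 181476 + (5/(-2))*259532 = 181476 - ½*5*259532 = 181476 - 5/2*259532 = 181476 - 648830 = -467354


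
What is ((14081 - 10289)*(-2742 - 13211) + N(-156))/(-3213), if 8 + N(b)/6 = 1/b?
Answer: 1572839425/83538 ≈ 18828.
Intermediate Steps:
N(b) = -48 + 6/b
((14081 - 10289)*(-2742 - 13211) + N(-156))/(-3213) = ((14081 - 10289)*(-2742 - 13211) + (-48 + 6/(-156)))/(-3213) = (3792*(-15953) + (-48 + 6*(-1/156)))*(-1/3213) = (-60493776 + (-48 - 1/26))*(-1/3213) = (-60493776 - 1249/26)*(-1/3213) = -1572839425/26*(-1/3213) = 1572839425/83538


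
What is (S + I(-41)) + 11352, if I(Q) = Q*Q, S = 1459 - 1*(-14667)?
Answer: 29159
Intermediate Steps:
S = 16126 (S = 1459 + 14667 = 16126)
I(Q) = Q²
(S + I(-41)) + 11352 = (16126 + (-41)²) + 11352 = (16126 + 1681) + 11352 = 17807 + 11352 = 29159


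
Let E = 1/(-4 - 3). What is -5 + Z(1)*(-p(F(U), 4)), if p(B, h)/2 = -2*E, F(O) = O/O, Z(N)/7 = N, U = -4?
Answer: -9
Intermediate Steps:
Z(N) = 7*N
E = -⅐ (E = 1/(-7) = -⅐ ≈ -0.14286)
F(O) = 1
p(B, h) = 4/7 (p(B, h) = 2*(-2*(-⅐)) = 2*(2/7) = 4/7)
-5 + Z(1)*(-p(F(U), 4)) = -5 + (7*1)*(-1*4/7) = -5 + 7*(-4/7) = -5 - 4 = -9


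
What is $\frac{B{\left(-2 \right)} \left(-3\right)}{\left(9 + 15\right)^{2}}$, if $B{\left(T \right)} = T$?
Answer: $\frac{1}{96} \approx 0.010417$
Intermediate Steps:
$\frac{B{\left(-2 \right)} \left(-3\right)}{\left(9 + 15\right)^{2}} = \frac{\left(-2\right) \left(-3\right)}{\left(9 + 15\right)^{2}} = \frac{6}{24^{2}} = \frac{6}{576} = 6 \cdot \frac{1}{576} = \frac{1}{96}$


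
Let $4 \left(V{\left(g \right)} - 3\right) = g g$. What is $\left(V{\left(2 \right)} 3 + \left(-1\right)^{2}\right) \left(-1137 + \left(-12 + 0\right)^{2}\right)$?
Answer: $-12909$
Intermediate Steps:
$V{\left(g \right)} = 3 + \frac{g^{2}}{4}$ ($V{\left(g \right)} = 3 + \frac{g g}{4} = 3 + \frac{g^{2}}{4}$)
$\left(V{\left(2 \right)} 3 + \left(-1\right)^{2}\right) \left(-1137 + \left(-12 + 0\right)^{2}\right) = \left(\left(3 + \frac{2^{2}}{4}\right) 3 + \left(-1\right)^{2}\right) \left(-1137 + \left(-12 + 0\right)^{2}\right) = \left(\left(3 + \frac{1}{4} \cdot 4\right) 3 + 1\right) \left(-1137 + \left(-12\right)^{2}\right) = \left(\left(3 + 1\right) 3 + 1\right) \left(-1137 + 144\right) = \left(4 \cdot 3 + 1\right) \left(-993\right) = \left(12 + 1\right) \left(-993\right) = 13 \left(-993\right) = -12909$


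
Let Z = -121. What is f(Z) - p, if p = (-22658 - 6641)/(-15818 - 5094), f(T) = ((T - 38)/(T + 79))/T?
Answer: -25370421/17712464 ≈ -1.4323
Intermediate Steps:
f(T) = (-38 + T)/(T*(79 + T)) (f(T) = ((-38 + T)/(79 + T))/T = (-38 + T)/(T*(79 + T)))
p = 29299/20912 (p = -29299/(-20912) = -29299*(-1/20912) = 29299/20912 ≈ 1.4011)
f(Z) - p = (-38 - 121)/((-121)*(79 - 121)) - 1*29299/20912 = -1/121*(-159)/(-42) - 29299/20912 = -1/121*(-1/42)*(-159) - 29299/20912 = -53/1694 - 29299/20912 = -25370421/17712464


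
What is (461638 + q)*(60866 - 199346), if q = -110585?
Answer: -48613819440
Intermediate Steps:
(461638 + q)*(60866 - 199346) = (461638 - 110585)*(60866 - 199346) = 351053*(-138480) = -48613819440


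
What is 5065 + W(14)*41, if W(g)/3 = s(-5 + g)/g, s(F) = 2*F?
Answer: 36562/7 ≈ 5223.1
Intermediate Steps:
W(g) = 3*(-10 + 2*g)/g (W(g) = 3*((2*(-5 + g))/g) = 3*((-10 + 2*g)/g) = 3*(-10 + 2*g)/g)
5065 + W(14)*41 = 5065 + (6 - 30/14)*41 = 5065 + (6 - 30*1/14)*41 = 5065 + (6 - 15/7)*41 = 5065 + (27/7)*41 = 5065 + 1107/7 = 36562/7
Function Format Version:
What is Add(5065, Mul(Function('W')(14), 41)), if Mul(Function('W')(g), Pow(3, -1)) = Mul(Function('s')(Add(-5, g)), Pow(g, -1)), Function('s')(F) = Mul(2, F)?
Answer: Rational(36562, 7) ≈ 5223.1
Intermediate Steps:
Function('W')(g) = Mul(3, Pow(g, -1), Add(-10, Mul(2, g))) (Function('W')(g) = Mul(3, Mul(Mul(2, Add(-5, g)), Pow(g, -1))) = Mul(3, Mul(Add(-10, Mul(2, g)), Pow(g, -1))) = Mul(3, Mul(Pow(g, -1), Add(-10, Mul(2, g)))) = Mul(3, Pow(g, -1), Add(-10, Mul(2, g))))
Add(5065, Mul(Function('W')(14), 41)) = Add(5065, Mul(Add(6, Mul(-30, Pow(14, -1))), 41)) = Add(5065, Mul(Add(6, Mul(-30, Rational(1, 14))), 41)) = Add(5065, Mul(Add(6, Rational(-15, 7)), 41)) = Add(5065, Mul(Rational(27, 7), 41)) = Add(5065, Rational(1107, 7)) = Rational(36562, 7)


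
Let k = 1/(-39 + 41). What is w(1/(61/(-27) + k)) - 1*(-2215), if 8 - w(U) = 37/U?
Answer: 123557/54 ≈ 2288.1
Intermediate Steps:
k = ½ (k = 1/2 = ½ ≈ 0.50000)
w(U) = 8 - 37/U
w(1/(61/(-27) + k)) - 1*(-2215) = (8 - 37/(1/(61/(-27) + ½))) - 1*(-2215) = (8 - 37/(1/(61*(-1/27) + ½))) + 2215 = (8 - 37/(1/(-61/27 + ½))) + 2215 = (8 - 37/(1/(-95/54))) + 2215 = (8 - 37/(-54/95)) + 2215 = (8 - 37*(-95/54)) + 2215 = (8 + 3515/54) + 2215 = 3947/54 + 2215 = 123557/54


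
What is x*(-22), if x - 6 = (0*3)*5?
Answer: -132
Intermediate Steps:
x = 6 (x = 6 + (0*3)*5 = 6 + 0*5 = 6 + 0 = 6)
x*(-22) = 6*(-22) = -132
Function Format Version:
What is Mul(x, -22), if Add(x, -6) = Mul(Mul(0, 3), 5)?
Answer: -132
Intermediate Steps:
x = 6 (x = Add(6, Mul(Mul(0, 3), 5)) = Add(6, Mul(0, 5)) = Add(6, 0) = 6)
Mul(x, -22) = Mul(6, -22) = -132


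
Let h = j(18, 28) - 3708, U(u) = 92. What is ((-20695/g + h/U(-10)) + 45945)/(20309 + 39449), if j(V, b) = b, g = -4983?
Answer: 114382655/148887057 ≈ 0.76825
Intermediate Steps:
h = -3680 (h = 28 - 3708 = -3680)
((-20695/g + h/U(-10)) + 45945)/(20309 + 39449) = ((-20695/(-4983) - 3680/92) + 45945)/(20309 + 39449) = ((-20695*(-1/4983) - 3680*1/92) + 45945)/59758 = ((20695/4983 - 40) + 45945)*(1/59758) = (-178625/4983 + 45945)*(1/59758) = (228765310/4983)*(1/59758) = 114382655/148887057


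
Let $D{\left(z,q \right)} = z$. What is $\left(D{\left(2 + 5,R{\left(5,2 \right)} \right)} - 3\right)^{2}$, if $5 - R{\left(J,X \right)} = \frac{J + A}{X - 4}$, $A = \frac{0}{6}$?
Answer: $16$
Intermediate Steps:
$A = 0$ ($A = 0 \cdot \frac{1}{6} = 0$)
$R{\left(J,X \right)} = 5 - \frac{J}{-4 + X}$ ($R{\left(J,X \right)} = 5 - \frac{J + 0}{X - 4} = 5 - \frac{J}{-4 + X}$)
$\left(D{\left(2 + 5,R{\left(5,2 \right)} \right)} - 3\right)^{2} = \left(\left(2 + 5\right) - 3\right)^{2} = \left(7 - 3\right)^{2} = 4^{2} = 16$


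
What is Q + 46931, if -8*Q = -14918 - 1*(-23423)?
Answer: 366943/8 ≈ 45868.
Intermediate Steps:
Q = -8505/8 (Q = -(-14918 - 1*(-23423))/8 = -(-14918 + 23423)/8 = -1/8*8505 = -8505/8 ≈ -1063.1)
Q + 46931 = -8505/8 + 46931 = 366943/8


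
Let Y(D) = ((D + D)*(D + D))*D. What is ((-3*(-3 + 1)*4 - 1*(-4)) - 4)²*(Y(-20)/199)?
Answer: -18432000/199 ≈ -92623.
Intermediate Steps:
Y(D) = 4*D³ (Y(D) = ((2*D)*(2*D))*D = (4*D²)*D = 4*D³)
((-3*(-3 + 1)*4 - 1*(-4)) - 4)²*(Y(-20)/199) = ((-3*(-3 + 1)*4 - 1*(-4)) - 4)²*((4*(-20)³)/199) = ((-3*(-2)*4 + 4) - 4)²*((4*(-8000))*(1/199)) = ((6*4 + 4) - 4)²*(-32000*1/199) = ((24 + 4) - 4)²*(-32000/199) = (28 - 4)²*(-32000/199) = 24²*(-32000/199) = 576*(-32000/199) = -18432000/199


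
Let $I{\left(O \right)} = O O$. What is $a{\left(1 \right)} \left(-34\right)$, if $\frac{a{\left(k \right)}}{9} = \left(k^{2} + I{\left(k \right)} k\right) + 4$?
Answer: $-1836$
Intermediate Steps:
$I{\left(O \right)} = O^{2}$
$a{\left(k \right)} = 36 + 9 k^{2} + 9 k^{3}$ ($a{\left(k \right)} = 9 \left(\left(k^{2} + k^{2} k\right) + 4\right) = 9 \left(\left(k^{2} + k^{3}\right) + 4\right) = 9 \left(4 + k^{2} + k^{3}\right) = 36 + 9 k^{2} + 9 k^{3}$)
$a{\left(1 \right)} \left(-34\right) = \left(36 + 9 \cdot 1^{2} + 9 \cdot 1^{3}\right) \left(-34\right) = \left(36 + 9 \cdot 1 + 9 \cdot 1\right) \left(-34\right) = \left(36 + 9 + 9\right) \left(-34\right) = 54 \left(-34\right) = -1836$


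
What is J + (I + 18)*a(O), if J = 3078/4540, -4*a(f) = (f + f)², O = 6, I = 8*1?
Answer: -2123181/2270 ≈ -935.32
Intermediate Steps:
I = 8
a(f) = -f² (a(f) = -(f + f)²/4 = -4*f²/4 = -f²)
J = 1539/2270 (J = 3078*(1/4540) = 1539/2270 ≈ 0.67797)
J + (I + 18)*a(O) = 1539/2270 + (8 + 18)*(-1*6²) = 1539/2270 + 26*(-1*36) = 1539/2270 + 26*(-36) = 1539/2270 - 936 = -2123181/2270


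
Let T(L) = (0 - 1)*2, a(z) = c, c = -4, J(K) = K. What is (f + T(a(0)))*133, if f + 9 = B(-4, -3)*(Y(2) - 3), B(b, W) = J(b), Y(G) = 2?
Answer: -931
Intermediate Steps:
a(z) = -4
B(b, W) = b
f = -5 (f = -9 - 4*(2 - 3) = -9 - 4*(-1) = -9 + 4 = -5)
T(L) = -2 (T(L) = -1*2 = -2)
(f + T(a(0)))*133 = (-5 - 2)*133 = -7*133 = -931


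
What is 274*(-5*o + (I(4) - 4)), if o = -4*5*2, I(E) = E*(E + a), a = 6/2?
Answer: 61376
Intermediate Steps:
a = 3 (a = 6*(½) = 3)
I(E) = E*(3 + E) (I(E) = E*(E + 3) = E*(3 + E))
o = -40 (o = -20*2 = -40)
274*(-5*o + (I(4) - 4)) = 274*(-5*(-40) + (4*(3 + 4) - 4)) = 274*(200 + (4*7 - 4)) = 274*(200 + (28 - 4)) = 274*(200 + 24) = 274*224 = 61376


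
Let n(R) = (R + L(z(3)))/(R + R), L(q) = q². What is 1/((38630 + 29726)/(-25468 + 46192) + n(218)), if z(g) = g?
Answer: 2258916/8626891 ≈ 0.26185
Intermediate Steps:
n(R) = (9 + R)/(2*R) (n(R) = (R + 3²)/(R + R) = (R + 9)/((2*R)) = (9 + R)*(1/(2*R)) = (9 + R)/(2*R))
1/((38630 + 29726)/(-25468 + 46192) + n(218)) = 1/((38630 + 29726)/(-25468 + 46192) + (½)*(9 + 218)/218) = 1/(68356/20724 + (½)*(1/218)*227) = 1/(68356*(1/20724) + 227/436) = 1/(17089/5181 + 227/436) = 1/(8626891/2258916) = 2258916/8626891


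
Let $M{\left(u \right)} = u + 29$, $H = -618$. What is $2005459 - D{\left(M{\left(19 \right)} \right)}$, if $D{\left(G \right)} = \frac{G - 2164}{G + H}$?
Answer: $\frac{571554757}{285} \approx 2.0055 \cdot 10^{6}$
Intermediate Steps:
$M{\left(u \right)} = 29 + u$
$D{\left(G \right)} = \frac{-2164 + G}{-618 + G}$ ($D{\left(G \right)} = \frac{G - 2164}{G - 618} = \frac{-2164 + G}{-618 + G}$)
$2005459 - D{\left(M{\left(19 \right)} \right)} = 2005459 - \frac{-2164 + \left(29 + 19\right)}{-618 + \left(29 + 19\right)} = 2005459 - \frac{-2164 + 48}{-618 + 48} = 2005459 - \frac{1}{-570} \left(-2116\right) = 2005459 - \left(- \frac{1}{570}\right) \left(-2116\right) = 2005459 - \frac{1058}{285} = \frac{571554757}{285}$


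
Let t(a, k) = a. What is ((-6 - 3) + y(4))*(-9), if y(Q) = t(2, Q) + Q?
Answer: 27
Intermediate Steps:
y(Q) = 2 + Q
((-6 - 3) + y(4))*(-9) = ((-6 - 3) + (2 + 4))*(-9) = (-9 + 6)*(-9) = -3*(-9) = 27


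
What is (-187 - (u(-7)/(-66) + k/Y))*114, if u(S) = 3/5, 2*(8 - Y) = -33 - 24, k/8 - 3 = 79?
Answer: -93813849/4015 ≈ -23366.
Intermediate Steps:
k = 656 (k = 24 + 8*79 = 24 + 632 = 656)
Y = 73/2 (Y = 8 - (-33 - 24)/2 = 8 - ½*(-57) = 8 + 57/2 = 73/2 ≈ 36.500)
u(S) = ⅗ (u(S) = 3*(⅕) = ⅗)
(-187 - (u(-7)/(-66) + k/Y))*114 = (-187 - ((⅗)/(-66) + 656/(73/2)))*114 = (-187 - ((⅗)*(-1/66) + 656*(2/73)))*114 = (-187 - (-1/110 + 1312/73))*114 = (-187 - 1*144247/8030)*114 = (-187 - 144247/8030)*114 = -1645857/8030*114 = -93813849/4015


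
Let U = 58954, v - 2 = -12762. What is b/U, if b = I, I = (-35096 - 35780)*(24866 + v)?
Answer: -429012428/29477 ≈ -14554.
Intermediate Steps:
v = -12760 (v = 2 - 12762 = -12760)
I = -858024856 (I = (-35096 - 35780)*(24866 - 12760) = -70876*12106 = -858024856)
b = -858024856
b/U = -858024856/58954 = -858024856*1/58954 = -429012428/29477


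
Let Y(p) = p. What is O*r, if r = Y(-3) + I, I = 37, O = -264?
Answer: -8976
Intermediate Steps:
r = 34 (r = -3 + 37 = 34)
O*r = -264*34 = -8976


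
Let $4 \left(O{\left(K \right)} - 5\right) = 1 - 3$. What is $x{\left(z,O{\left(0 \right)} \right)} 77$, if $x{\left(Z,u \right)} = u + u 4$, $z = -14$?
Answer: $\frac{3465}{2} \approx 1732.5$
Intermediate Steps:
$O{\left(K \right)} = \frac{9}{2}$ ($O{\left(K \right)} = 5 + \frac{1 - 3}{4} = 5 + \frac{1}{4} \left(-2\right) = 5 - \frac{1}{2} = \frac{9}{2}$)
$x{\left(Z,u \right)} = 5 u$ ($x{\left(Z,u \right)} = u + 4 u = 5 u$)
$x{\left(z,O{\left(0 \right)} \right)} 77 = 5 \cdot \frac{9}{2} \cdot 77 = \frac{45}{2} \cdot 77 = \frac{3465}{2}$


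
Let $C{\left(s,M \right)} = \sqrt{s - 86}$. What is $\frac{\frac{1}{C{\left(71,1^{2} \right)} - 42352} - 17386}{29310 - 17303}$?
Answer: $- \frac{31185127746086}{21536858871433} - \frac{i \sqrt{15}}{21536858871433} \approx -1.448 - 1.7983 \cdot 10^{-13} i$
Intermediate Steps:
$C{\left(s,M \right)} = \sqrt{-86 + s}$
$\frac{\frac{1}{C{\left(71,1^{2} \right)} - 42352} - 17386}{29310 - 17303} = \frac{\frac{1}{\sqrt{-86 + 71} - 42352} - 17386}{29310 - 17303} = \frac{\frac{1}{\sqrt{-15} - 42352} - 17386}{12007} = \left(\frac{1}{i \sqrt{15} - 42352} - 17386\right) \frac{1}{12007} = \left(\frac{1}{-42352 + i \sqrt{15}} - 17386\right) \frac{1}{12007} = \left(-17386 + \frac{1}{-42352 + i \sqrt{15}}\right) \frac{1}{12007} = - \frac{17386}{12007} + \frac{1}{12007 \left(-42352 + i \sqrt{15}\right)}$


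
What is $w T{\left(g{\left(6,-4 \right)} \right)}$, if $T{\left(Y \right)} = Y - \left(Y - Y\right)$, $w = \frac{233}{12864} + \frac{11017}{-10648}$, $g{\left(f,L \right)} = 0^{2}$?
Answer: $0$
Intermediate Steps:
$g{\left(f,L \right)} = 0$
$w = - \frac{17405213}{17121984}$ ($w = 233 \cdot \frac{1}{12864} + 11017 \left(- \frac{1}{10648}\right) = \frac{233}{12864} - \frac{11017}{10648} = - \frac{17405213}{17121984} \approx -1.0165$)
$T{\left(Y \right)} = Y$ ($T{\left(Y \right)} = Y - 0 = Y + 0 = Y$)
$w T{\left(g{\left(6,-4 \right)} \right)} = \left(- \frac{17405213}{17121984}\right) 0 = 0$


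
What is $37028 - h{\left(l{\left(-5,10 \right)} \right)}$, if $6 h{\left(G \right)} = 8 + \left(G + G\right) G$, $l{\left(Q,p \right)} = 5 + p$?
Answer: $\frac{110855}{3} \approx 36952.0$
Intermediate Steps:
$h{\left(G \right)} = \frac{4}{3} + \frac{G^{2}}{3}$ ($h{\left(G \right)} = \frac{8 + \left(G + G\right) G}{6} = \frac{8 + 2 G G}{6} = \frac{8 + 2 G^{2}}{6} = \frac{4}{3} + \frac{G^{2}}{3}$)
$37028 - h{\left(l{\left(-5,10 \right)} \right)} = 37028 - \left(\frac{4}{3} + \frac{\left(5 + 10\right)^{2}}{3}\right) = 37028 - \left(\frac{4}{3} + \frac{15^{2}}{3}\right) = 37028 - \left(\frac{4}{3} + \frac{1}{3} \cdot 225\right) = 37028 - \left(\frac{4}{3} + 75\right) = 37028 - \frac{229}{3} = \frac{110855}{3}$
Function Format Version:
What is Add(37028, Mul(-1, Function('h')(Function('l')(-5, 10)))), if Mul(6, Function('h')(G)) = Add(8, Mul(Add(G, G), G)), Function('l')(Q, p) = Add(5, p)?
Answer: Rational(110855, 3) ≈ 36952.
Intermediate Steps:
Function('h')(G) = Add(Rational(4, 3), Mul(Rational(1, 3), Pow(G, 2))) (Function('h')(G) = Mul(Rational(1, 6), Add(8, Mul(Add(G, G), G))) = Mul(Rational(1, 6), Add(8, Mul(Mul(2, G), G))) = Mul(Rational(1, 6), Add(8, Mul(2, Pow(G, 2)))) = Add(Rational(4, 3), Mul(Rational(1, 3), Pow(G, 2))))
Add(37028, Mul(-1, Function('h')(Function('l')(-5, 10)))) = Add(37028, Mul(-1, Add(Rational(4, 3), Mul(Rational(1, 3), Pow(Add(5, 10), 2))))) = Add(37028, Mul(-1, Add(Rational(4, 3), Mul(Rational(1, 3), Pow(15, 2))))) = Add(37028, Mul(-1, Add(Rational(4, 3), Mul(Rational(1, 3), 225)))) = Add(37028, Mul(-1, Add(Rational(4, 3), 75))) = Add(37028, Mul(-1, Rational(229, 3))) = Add(37028, Rational(-229, 3)) = Rational(110855, 3)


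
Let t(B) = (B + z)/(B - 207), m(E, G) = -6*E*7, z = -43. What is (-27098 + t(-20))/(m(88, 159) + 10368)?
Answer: -6151183/1514544 ≈ -4.0614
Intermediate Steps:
m(E, G) = -42*E
t(B) = (-43 + B)/(-207 + B) (t(B) = (B - 43)/(B - 207) = (-43 + B)/(-207 + B))
(-27098 + t(-20))/(m(88, 159) + 10368) = (-27098 + (-43 - 20)/(-207 - 20))/(-42*88 + 10368) = (-27098 - 63/(-227))/(-3696 + 10368) = (-27098 - 1/227*(-63))/6672 = (-27098 + 63/227)*(1/6672) = -6151183/227*1/6672 = -6151183/1514544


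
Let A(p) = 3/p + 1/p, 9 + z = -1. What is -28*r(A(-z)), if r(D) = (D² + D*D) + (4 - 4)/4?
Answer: -224/25 ≈ -8.9600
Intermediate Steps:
z = -10 (z = -9 - 1 = -10)
A(p) = 4/p (A(p) = 3/p + 1/p = 4/p)
r(D) = 2*D² (r(D) = (D² + D²) + 0*(¼) = 2*D² + 0 = 2*D²)
-28*r(A(-z)) = -56*(4/((-1*(-10))))² = -56*(4/10)² = -56*(4*(⅒))² = -56*(⅖)² = -56*4/25 = -28*8/25 = -224/25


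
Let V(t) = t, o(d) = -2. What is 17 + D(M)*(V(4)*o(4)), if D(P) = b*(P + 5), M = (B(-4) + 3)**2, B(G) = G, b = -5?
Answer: 257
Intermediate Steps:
M = 1 (M = (-4 + 3)**2 = (-1)**2 = 1)
D(P) = -25 - 5*P (D(P) = -5*(P + 5) = -5*(5 + P) = -25 - 5*P)
17 + D(M)*(V(4)*o(4)) = 17 + (-25 - 5*1)*(4*(-2)) = 17 + (-25 - 5)*(-8) = 17 - 30*(-8) = 17 + 240 = 257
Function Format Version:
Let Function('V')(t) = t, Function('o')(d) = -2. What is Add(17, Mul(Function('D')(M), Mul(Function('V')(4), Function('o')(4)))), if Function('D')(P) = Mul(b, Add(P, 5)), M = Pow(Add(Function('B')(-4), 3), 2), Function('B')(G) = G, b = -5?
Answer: 257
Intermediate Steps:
M = 1 (M = Pow(Add(-4, 3), 2) = Pow(-1, 2) = 1)
Function('D')(P) = Add(-25, Mul(-5, P)) (Function('D')(P) = Mul(-5, Add(P, 5)) = Mul(-5, Add(5, P)) = Add(-25, Mul(-5, P)))
Add(17, Mul(Function('D')(M), Mul(Function('V')(4), Function('o')(4)))) = Add(17, Mul(Add(-25, Mul(-5, 1)), Mul(4, -2))) = Add(17, Mul(Add(-25, -5), -8)) = Add(17, Mul(-30, -8)) = Add(17, 240) = 257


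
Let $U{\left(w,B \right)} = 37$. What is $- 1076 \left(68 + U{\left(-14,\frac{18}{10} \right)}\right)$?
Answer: $-112980$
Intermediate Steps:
$- 1076 \left(68 + U{\left(-14,\frac{18}{10} \right)}\right) = - 1076 \left(68 + 37\right) = \left(-1076\right) 105 = -112980$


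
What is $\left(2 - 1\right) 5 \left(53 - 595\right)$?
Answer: $-2710$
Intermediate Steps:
$\left(2 - 1\right) 5 \left(53 - 595\right) = 1 \cdot 5 \left(-542\right) = 5 \left(-542\right) = -2710$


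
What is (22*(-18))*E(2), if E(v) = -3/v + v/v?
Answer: 198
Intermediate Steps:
E(v) = 1 - 3/v (E(v) = -3/v + 1 = 1 - 3/v)
(22*(-18))*E(2) = (22*(-18))*((-3 + 2)/2) = -198*(-1) = -396*(-1/2) = 198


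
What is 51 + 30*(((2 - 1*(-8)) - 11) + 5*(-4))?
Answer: -579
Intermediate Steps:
51 + 30*(((2 - 1*(-8)) - 11) + 5*(-4)) = 51 + 30*(((2 + 8) - 11) - 20) = 51 + 30*((10 - 11) - 20) = 51 + 30*(-1 - 20) = 51 + 30*(-21) = 51 - 630 = -579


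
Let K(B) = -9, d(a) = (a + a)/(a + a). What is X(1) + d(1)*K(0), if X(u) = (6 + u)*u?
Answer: -2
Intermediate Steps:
X(u) = u*(6 + u)
d(a) = 1 (d(a) = (2*a)/((2*a)) = (2*a)*(1/(2*a)) = 1)
X(1) + d(1)*K(0) = 1*(6 + 1) + 1*(-9) = 1*7 - 9 = 7 - 9 = -2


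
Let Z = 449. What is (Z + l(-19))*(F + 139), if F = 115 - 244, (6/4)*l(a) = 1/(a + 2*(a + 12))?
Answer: 444490/99 ≈ 4489.8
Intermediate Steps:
l(a) = 2/(3*(24 + 3*a)) (l(a) = 2/(3*(a + 2*(a + 12))) = 2/(3*(a + 2*(12 + a))) = 2/(3*(a + (24 + 2*a))) = 2/(3*(24 + 3*a)))
F = -129
(Z + l(-19))*(F + 139) = (449 + 2/(9*(8 - 19)))*(-129 + 139) = (449 + (2/9)/(-11))*10 = (449 + (2/9)*(-1/11))*10 = (449 - 2/99)*10 = (44449/99)*10 = 444490/99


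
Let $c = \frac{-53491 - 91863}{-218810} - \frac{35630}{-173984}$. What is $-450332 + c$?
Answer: $- \frac{4285963384072661}{9517359760} \approx -4.5033 \cdot 10^{5}$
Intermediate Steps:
$c = \frac{8271367659}{9517359760}$ ($c = \left(-53491 - 91863\right) \left(- \frac{1}{218810}\right) - - \frac{17815}{86992} = \left(-145354\right) \left(- \frac{1}{218810}\right) + \frac{17815}{86992} = \frac{72677}{109405} + \frac{17815}{86992} = \frac{8271367659}{9517359760} \approx 0.86908$)
$-450332 + c = -450332 + \frac{8271367659}{9517359760} = - \frac{4285963384072661}{9517359760}$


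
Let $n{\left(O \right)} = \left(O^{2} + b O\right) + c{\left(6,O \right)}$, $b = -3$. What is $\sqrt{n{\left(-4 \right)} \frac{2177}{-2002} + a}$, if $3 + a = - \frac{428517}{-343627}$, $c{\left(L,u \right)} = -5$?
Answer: $\frac{i \sqrt{258492946856986270}}{98277322} \approx 5.1733 i$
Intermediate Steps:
$n{\left(O \right)} = -5 + O^{2} - 3 O$ ($n{\left(O \right)} = \left(O^{2} - 3 O\right) - 5 = -5 + O^{2} - 3 O$)
$a = - \frac{602364}{343627}$ ($a = -3 - \frac{428517}{-343627} = -3 - - \frac{428517}{343627} = -3 + \frac{428517}{343627} = - \frac{602364}{343627} \approx -1.753$)
$\sqrt{n{\left(-4 \right)} \frac{2177}{-2002} + a} = \sqrt{\left(-5 + \left(-4\right)^{2} - -12\right) \frac{2177}{-2002} - \frac{602364}{343627}} = \sqrt{\left(-5 + 16 + 12\right) 2177 \left(- \frac{1}{2002}\right) - \frac{602364}{343627}} = \sqrt{23 \left(- \frac{311}{286}\right) - \frac{602364}{343627}} = \sqrt{- \frac{7153}{286} - \frac{602364}{343627}} = \sqrt{- \frac{2630240035}{98277322}} = \frac{i \sqrt{258492946856986270}}{98277322}$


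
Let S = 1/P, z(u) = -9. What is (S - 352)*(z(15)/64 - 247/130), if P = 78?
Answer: 3585623/4992 ≈ 718.27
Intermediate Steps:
S = 1/78 ≈ 0.012821
(S - 352)*(z(15)/64 - 247/130) = (1/78 - 352)*(-9/64 - 247/130) = -27455*(-9*1/64 - 247*1/130)/78 = -27455*(-9/64 - 19/10)/78 = -27455/78*(-653/320) = 3585623/4992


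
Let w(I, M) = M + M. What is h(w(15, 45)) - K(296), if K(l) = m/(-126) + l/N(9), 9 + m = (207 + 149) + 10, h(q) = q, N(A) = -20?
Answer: 3229/30 ≈ 107.63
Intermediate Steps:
w(I, M) = 2*M
m = 357 (m = -9 + ((207 + 149) + 10) = -9 + (356 + 10) = -9 + 366 = 357)
K(l) = -17/6 - l/20 (K(l) = 357/(-126) + l/(-20) = 357*(-1/126) + l*(-1/20) = -17/6 - l/20)
h(w(15, 45)) - K(296) = 2*45 - (-17/6 - 1/20*296) = 90 - (-17/6 - 74/5) = 90 - 1*(-529/30) = 90 + 529/30 = 3229/30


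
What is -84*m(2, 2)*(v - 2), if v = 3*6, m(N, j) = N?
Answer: -2688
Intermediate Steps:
v = 18
-84*m(2, 2)*(v - 2) = -168*(18 - 2) = -168*16 = -84*32 = -2688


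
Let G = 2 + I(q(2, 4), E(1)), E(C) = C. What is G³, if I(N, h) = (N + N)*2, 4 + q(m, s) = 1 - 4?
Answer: -17576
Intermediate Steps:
q(m, s) = -7 (q(m, s) = -4 + (1 - 4) = -4 - 3 = -7)
I(N, h) = 4*N (I(N, h) = (2*N)*2 = 4*N)
G = -26 (G = 2 + 4*(-7) = 2 - 28 = -26)
G³ = (-26)³ = -17576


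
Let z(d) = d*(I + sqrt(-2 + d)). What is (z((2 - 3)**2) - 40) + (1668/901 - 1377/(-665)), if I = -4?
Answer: -24013363/599165 + I ≈ -40.078 + 1.0*I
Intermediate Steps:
z(d) = d*(-4 + sqrt(-2 + d))
(z((2 - 3)**2) - 40) + (1668/901 - 1377/(-665)) = ((2 - 3)**2*(-4 + sqrt(-2 + (2 - 3)**2)) - 40) + (1668/901 - 1377/(-665)) = ((-1)**2*(-4 + sqrt(-2 + (-1)**2)) - 40) + (1668*(1/901) - 1377*(-1/665)) = (1*(-4 + sqrt(-2 + 1)) - 40) + (1668/901 + 1377/665) = (1*(-4 + sqrt(-1)) - 40) + 2349897/599165 = (1*(-4 + I) - 40) + 2349897/599165 = ((-4 + I) - 40) + 2349897/599165 = (-44 + I) + 2349897/599165 = -24013363/599165 + I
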